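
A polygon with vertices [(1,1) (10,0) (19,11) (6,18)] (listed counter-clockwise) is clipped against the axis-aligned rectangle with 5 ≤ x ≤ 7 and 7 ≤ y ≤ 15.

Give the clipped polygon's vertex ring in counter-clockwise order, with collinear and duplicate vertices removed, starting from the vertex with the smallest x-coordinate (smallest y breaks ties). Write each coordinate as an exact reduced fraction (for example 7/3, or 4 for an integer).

1. After x ≥ 5: [(5,73/5) (5,5/9) (10,0) (19,11) (6,18)]
2. After x ≤ 7: [(5,73/5) (5,5/9) (7,1/3) (7,227/13) (6,18)]
3. After y ≥ 7: [(5,73/5) (5,7) (7,7) (7,227/13) (6,18)]
4. After y ≤ 15: [(87/17,15) (5,73/5) (5,7) (7,7) (7,15)]
5. Canonical ring: [(5,7) (7,7) (7,15) (87/17,15) (5,73/5)]

Clipped polygon: [(5,7) (7,7) (7,15) (87/17,15) (5,73/5)]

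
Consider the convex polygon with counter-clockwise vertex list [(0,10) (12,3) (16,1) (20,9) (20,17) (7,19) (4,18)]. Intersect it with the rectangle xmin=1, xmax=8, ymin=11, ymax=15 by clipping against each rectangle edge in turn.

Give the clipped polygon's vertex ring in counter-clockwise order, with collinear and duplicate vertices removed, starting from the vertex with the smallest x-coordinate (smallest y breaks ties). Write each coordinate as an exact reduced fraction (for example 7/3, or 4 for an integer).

Clipped polygon: [(1,11) (8,11) (8,15) (5/2,15) (1,12)]

1. After x ≥ 1: [(1,12) (1,113/12) (12,3) (16,1) (20,9) (20,17) (7,19) (4,18)]
2. After x ≤ 8: [(1,12) (1,113/12) (8,16/3) (8,245/13) (7,19) (4,18)]
3. After y ≥ 11: [(1,12) (1,11) (8,11) (8,245/13) (7,19) (4,18)]
4. After y ≤ 15: [(5/2,15) (1,12) (1,11) (8,11) (8,15)]
5. Canonical ring: [(1,11) (8,11) (8,15) (5/2,15) (1,12)]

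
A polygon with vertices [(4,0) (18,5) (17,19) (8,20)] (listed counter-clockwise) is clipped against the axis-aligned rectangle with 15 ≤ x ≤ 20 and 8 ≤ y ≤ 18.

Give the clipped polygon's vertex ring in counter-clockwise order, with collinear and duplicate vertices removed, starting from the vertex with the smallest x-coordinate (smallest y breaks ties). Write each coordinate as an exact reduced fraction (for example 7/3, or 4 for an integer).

Clipped polygon: [(15,8) (249/14,8) (239/14,18) (15,18)]

1. After x ≥ 15: [(15,55/14) (18,5) (17,19) (15,173/9)]
2. After x ≤ 20: [(15,55/14) (18,5) (17,19) (15,173/9)]
3. After y ≥ 8: [(15,8) (249/14,8) (17,19) (15,173/9)]
4. After y ≤ 18: [(15,18) (15,8) (249/14,8) (239/14,18)]
5. Canonical ring: [(15,8) (249/14,8) (239/14,18) (15,18)]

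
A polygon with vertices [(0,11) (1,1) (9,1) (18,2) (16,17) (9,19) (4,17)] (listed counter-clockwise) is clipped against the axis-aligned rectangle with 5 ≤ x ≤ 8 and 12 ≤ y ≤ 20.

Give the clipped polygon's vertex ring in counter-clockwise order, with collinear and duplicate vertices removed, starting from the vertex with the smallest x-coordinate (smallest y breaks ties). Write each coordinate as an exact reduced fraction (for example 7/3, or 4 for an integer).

1. After x ≥ 5: [(5,1) (9,1) (18,2) (16,17) (9,19) (5,87/5)]
2. After x ≤ 8: [(5,1) (8,1) (8,93/5) (5,87/5)]
3. After y ≥ 12: [(5,12) (8,12) (8,93/5) (5,87/5)]
4. After y ≤ 20: [(5,12) (8,12) (8,93/5) (5,87/5)]
5. Canonical ring: [(5,12) (8,12) (8,93/5) (5,87/5)]

Clipped polygon: [(5,12) (8,12) (8,93/5) (5,87/5)]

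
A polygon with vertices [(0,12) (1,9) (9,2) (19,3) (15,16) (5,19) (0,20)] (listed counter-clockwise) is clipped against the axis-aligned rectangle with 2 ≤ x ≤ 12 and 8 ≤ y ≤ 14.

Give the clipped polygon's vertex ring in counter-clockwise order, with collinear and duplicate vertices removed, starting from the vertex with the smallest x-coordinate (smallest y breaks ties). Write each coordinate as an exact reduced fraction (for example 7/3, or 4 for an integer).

1. After x ≥ 2: [(2,65/8) (9,2) (19,3) (15,16) (5,19) (2,98/5)]
2. After x ≤ 12: [(2,65/8) (9,2) (12,23/10) (12,169/10) (5,19) (2,98/5)]
3. After y ≥ 8: [(2,65/8) (15/7,8) (12,8) (12,169/10) (5,19) (2,98/5)]
4. After y ≤ 14: [(2,14) (2,65/8) (15/7,8) (12,8) (12,14)]
5. Canonical ring: [(2,65/8) (15/7,8) (12,8) (12,14) (2,14)]

Clipped polygon: [(2,65/8) (15/7,8) (12,8) (12,14) (2,14)]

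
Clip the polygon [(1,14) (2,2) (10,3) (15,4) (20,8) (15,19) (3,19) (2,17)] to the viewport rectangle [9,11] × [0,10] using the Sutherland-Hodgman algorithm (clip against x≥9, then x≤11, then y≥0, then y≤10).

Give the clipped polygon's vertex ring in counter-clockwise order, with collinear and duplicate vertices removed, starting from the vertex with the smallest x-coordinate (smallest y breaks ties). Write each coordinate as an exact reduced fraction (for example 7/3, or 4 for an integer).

1. After x ≥ 9: [(9,23/8) (10,3) (15,4) (20,8) (15,19) (9,19)]
2. After x ≤ 11: [(9,23/8) (10,3) (11,16/5) (11,19) (9,19)]
3. After y ≥ 0: [(9,23/8) (10,3) (11,16/5) (11,19) (9,19)]
4. After y ≤ 10: [(9,10) (9,23/8) (10,3) (11,16/5) (11,10)]
5. Canonical ring: [(9,23/8) (10,3) (11,16/5) (11,10) (9,10)]

Clipped polygon: [(9,23/8) (10,3) (11,16/5) (11,10) (9,10)]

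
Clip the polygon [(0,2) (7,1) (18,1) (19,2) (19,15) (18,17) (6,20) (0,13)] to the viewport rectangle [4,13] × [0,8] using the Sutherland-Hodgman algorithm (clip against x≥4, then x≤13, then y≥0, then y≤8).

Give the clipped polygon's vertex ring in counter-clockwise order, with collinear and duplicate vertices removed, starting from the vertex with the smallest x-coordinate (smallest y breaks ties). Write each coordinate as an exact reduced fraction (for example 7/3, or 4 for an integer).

Clipped polygon: [(4,10/7) (7,1) (13,1) (13,8) (4,8)]

1. After x ≥ 4: [(4,10/7) (7,1) (18,1) (19,2) (19,15) (18,17) (6,20) (4,53/3)]
2. After x ≤ 13: [(4,10/7) (7,1) (13,1) (13,73/4) (6,20) (4,53/3)]
3. After y ≥ 0: [(4,10/7) (7,1) (13,1) (13,73/4) (6,20) (4,53/3)]
4. After y ≤ 8: [(4,8) (4,10/7) (7,1) (13,1) (13,8)]
5. Canonical ring: [(4,10/7) (7,1) (13,1) (13,8) (4,8)]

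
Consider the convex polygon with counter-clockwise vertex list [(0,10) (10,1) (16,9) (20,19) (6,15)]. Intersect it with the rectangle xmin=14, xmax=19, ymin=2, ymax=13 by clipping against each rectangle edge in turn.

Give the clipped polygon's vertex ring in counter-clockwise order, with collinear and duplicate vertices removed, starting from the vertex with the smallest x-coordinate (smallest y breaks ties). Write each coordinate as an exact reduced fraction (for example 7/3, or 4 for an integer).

1. After x ≥ 14: [(14,19/3) (16,9) (20,19) (14,121/7)]
2. After x ≤ 19: [(14,19/3) (16,9) (19,33/2) (19,131/7) (14,121/7)]
3. After y ≥ 2: [(14,19/3) (16,9) (19,33/2) (19,131/7) (14,121/7)]
4. After y ≤ 13: [(14,13) (14,19/3) (16,9) (88/5,13)]
5. Canonical ring: [(14,19/3) (16,9) (88/5,13) (14,13)]

Clipped polygon: [(14,19/3) (16,9) (88/5,13) (14,13)]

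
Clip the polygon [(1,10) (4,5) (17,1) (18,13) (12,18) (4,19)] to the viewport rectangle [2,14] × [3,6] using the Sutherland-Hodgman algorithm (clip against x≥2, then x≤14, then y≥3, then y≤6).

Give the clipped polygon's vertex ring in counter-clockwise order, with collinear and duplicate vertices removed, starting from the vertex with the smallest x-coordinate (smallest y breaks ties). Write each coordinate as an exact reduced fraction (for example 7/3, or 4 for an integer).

Clipped polygon: [(17/5,6) (4,5) (21/2,3) (14,3) (14,6)]

1. After x ≥ 2: [(2,13) (2,25/3) (4,5) (17,1) (18,13) (12,18) (4,19)]
2. After x ≤ 14: [(2,13) (2,25/3) (4,5) (14,25/13) (14,49/3) (12,18) (4,19)]
3. After y ≥ 3: [(2,13) (2,25/3) (4,5) (21/2,3) (14,3) (14,49/3) (12,18) (4,19)]
4. After y ≤ 6: [(17/5,6) (4,5) (21/2,3) (14,3) (14,6)]
5. Canonical ring: [(17/5,6) (4,5) (21/2,3) (14,3) (14,6)]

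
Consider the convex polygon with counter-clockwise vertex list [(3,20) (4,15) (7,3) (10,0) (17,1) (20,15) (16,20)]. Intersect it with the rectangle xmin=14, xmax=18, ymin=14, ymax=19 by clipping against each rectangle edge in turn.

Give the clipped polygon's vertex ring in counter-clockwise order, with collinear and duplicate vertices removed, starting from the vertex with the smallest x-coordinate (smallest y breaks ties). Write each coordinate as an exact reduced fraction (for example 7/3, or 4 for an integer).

1. After x ≥ 14: [(14,20) (14,4/7) (17,1) (20,15) (16,20)]
2. After x ≤ 18: [(14,20) (14,4/7) (17,1) (18,17/3) (18,35/2) (16,20)]
3. After y ≥ 14: [(14,20) (14,14) (18,14) (18,35/2) (16,20)]
4. After y ≤ 19: [(14,19) (14,14) (18,14) (18,35/2) (84/5,19)]
5. Canonical ring: [(14,14) (18,14) (18,35/2) (84/5,19) (14,19)]

Clipped polygon: [(14,14) (18,14) (18,35/2) (84/5,19) (14,19)]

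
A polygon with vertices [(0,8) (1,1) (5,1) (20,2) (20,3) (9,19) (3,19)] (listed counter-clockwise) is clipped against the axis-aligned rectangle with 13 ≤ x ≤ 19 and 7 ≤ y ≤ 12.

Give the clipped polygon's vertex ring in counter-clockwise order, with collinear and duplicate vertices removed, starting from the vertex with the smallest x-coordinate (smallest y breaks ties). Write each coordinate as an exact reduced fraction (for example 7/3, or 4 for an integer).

Clipped polygon: [(13,7) (69/4,7) (221/16,12) (13,12)]

1. After x ≥ 13: [(13,23/15) (20,2) (20,3) (13,145/11)]
2. After x ≤ 19: [(13,23/15) (19,29/15) (19,49/11) (13,145/11)]
3. After y ≥ 7: [(13,7) (69/4,7) (13,145/11)]
4. After y ≤ 12: [(13,12) (13,7) (69/4,7) (221/16,12)]
5. Canonical ring: [(13,7) (69/4,7) (221/16,12) (13,12)]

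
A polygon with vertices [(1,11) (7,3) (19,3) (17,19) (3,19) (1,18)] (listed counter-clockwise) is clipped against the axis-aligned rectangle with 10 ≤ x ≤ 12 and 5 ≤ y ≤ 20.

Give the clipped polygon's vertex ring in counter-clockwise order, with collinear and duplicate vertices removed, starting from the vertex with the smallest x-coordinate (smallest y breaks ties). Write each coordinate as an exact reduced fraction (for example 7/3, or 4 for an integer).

Clipped polygon: [(10,5) (12,5) (12,19) (10,19)]

1. After x ≥ 10: [(10,3) (19,3) (17,19) (10,19)]
2. After x ≤ 12: [(10,3) (12,3) (12,19) (10,19)]
3. After y ≥ 5: [(10,5) (12,5) (12,19) (10,19)]
4. After y ≤ 20: [(10,5) (12,5) (12,19) (10,19)]
5. Canonical ring: [(10,5) (12,5) (12,19) (10,19)]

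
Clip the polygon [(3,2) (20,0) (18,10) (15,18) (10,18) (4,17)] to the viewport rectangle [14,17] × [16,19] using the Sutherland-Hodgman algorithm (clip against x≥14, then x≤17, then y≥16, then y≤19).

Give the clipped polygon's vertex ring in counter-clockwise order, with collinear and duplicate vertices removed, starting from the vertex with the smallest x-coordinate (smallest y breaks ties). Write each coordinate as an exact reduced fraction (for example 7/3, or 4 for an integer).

Clipped polygon: [(14,16) (63/4,16) (15,18) (14,18)]

1. After x ≥ 14: [(14,12/17) (20,0) (18,10) (15,18) (14,18)]
2. After x ≤ 17: [(14,12/17) (17,6/17) (17,38/3) (15,18) (14,18)]
3. After y ≥ 16: [(14,16) (63/4,16) (15,18) (14,18)]
4. After y ≤ 19: [(14,16) (63/4,16) (15,18) (14,18)]
5. Canonical ring: [(14,16) (63/4,16) (15,18) (14,18)]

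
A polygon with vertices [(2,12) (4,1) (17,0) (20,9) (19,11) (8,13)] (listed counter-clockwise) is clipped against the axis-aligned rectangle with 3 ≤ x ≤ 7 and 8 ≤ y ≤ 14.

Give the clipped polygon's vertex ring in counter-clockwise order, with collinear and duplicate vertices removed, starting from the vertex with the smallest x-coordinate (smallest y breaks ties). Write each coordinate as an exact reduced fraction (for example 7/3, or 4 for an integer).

1. After x ≥ 3: [(3,73/6) (3,13/2) (4,1) (17,0) (20,9) (19,11) (8,13)]
2. After x ≤ 7: [(7,77/6) (3,73/6) (3,13/2) (4,1) (7,10/13)]
3. After y ≥ 8: [(7,8) (7,77/6) (3,73/6) (3,8)]
4. After y ≤ 14: [(7,8) (7,77/6) (3,73/6) (3,8)]
5. Canonical ring: [(3,8) (7,8) (7,77/6) (3,73/6)]

Clipped polygon: [(3,8) (7,8) (7,77/6) (3,73/6)]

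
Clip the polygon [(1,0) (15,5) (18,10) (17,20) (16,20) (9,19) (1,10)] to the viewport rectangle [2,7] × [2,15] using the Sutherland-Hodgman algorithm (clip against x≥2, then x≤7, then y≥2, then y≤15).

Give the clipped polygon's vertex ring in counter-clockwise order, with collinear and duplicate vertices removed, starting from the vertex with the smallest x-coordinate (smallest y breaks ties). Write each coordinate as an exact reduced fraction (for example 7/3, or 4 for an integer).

Clipped polygon: [(2,2) (33/5,2) (7,15/7) (7,15) (49/9,15) (2,89/8)]

1. After x ≥ 2: [(2,5/14) (15,5) (18,10) (17,20) (16,20) (9,19) (2,89/8)]
2. After x ≤ 7: [(2,5/14) (7,15/7) (7,67/4) (2,89/8)]
3. After y ≥ 2: [(2,2) (33/5,2) (7,15/7) (7,67/4) (2,89/8)]
4. After y ≤ 15: [(2,2) (33/5,2) (7,15/7) (7,15) (49/9,15) (2,89/8)]
5. Canonical ring: [(2,2) (33/5,2) (7,15/7) (7,15) (49/9,15) (2,89/8)]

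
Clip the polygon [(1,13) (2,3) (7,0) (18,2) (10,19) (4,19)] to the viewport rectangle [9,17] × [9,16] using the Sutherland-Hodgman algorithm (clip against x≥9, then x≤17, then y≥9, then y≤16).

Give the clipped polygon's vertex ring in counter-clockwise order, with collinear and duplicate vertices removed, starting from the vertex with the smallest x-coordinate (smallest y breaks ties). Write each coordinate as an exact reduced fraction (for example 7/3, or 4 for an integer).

Clipped polygon: [(9,9) (250/17,9) (194/17,16) (9,16)]

1. After x ≥ 9: [(9,4/11) (18,2) (10,19) (9,19)]
2. After x ≤ 17: [(9,4/11) (17,20/11) (17,33/8) (10,19) (9,19)]
3. After y ≥ 9: [(9,9) (250/17,9) (10,19) (9,19)]
4. After y ≤ 16: [(9,16) (9,9) (250/17,9) (194/17,16)]
5. Canonical ring: [(9,9) (250/17,9) (194/17,16) (9,16)]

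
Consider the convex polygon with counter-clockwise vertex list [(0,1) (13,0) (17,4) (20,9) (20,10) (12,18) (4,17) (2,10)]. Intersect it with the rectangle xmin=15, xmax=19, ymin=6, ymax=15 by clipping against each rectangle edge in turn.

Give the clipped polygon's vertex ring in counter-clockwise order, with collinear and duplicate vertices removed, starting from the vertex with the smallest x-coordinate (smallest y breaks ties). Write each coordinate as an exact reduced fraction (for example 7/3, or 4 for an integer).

1. After x ≥ 15: [(15,2) (17,4) (20,9) (20,10) (15,15)]
2. After x ≤ 19: [(15,2) (17,4) (19,22/3) (19,11) (15,15)]
3. After y ≥ 6: [(15,6) (91/5,6) (19,22/3) (19,11) (15,15)]
4. After y ≤ 15: [(15,6) (91/5,6) (19,22/3) (19,11) (15,15)]
5. Canonical ring: [(15,6) (91/5,6) (19,22/3) (19,11) (15,15)]

Clipped polygon: [(15,6) (91/5,6) (19,22/3) (19,11) (15,15)]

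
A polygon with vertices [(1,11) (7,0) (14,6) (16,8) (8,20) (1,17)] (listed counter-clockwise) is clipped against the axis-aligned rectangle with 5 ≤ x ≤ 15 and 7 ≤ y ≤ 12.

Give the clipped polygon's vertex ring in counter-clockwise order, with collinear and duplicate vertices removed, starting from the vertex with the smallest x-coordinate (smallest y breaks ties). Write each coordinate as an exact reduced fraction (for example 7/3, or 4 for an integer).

1. After x ≥ 5: [(5,11/3) (7,0) (14,6) (16,8) (8,20) (5,131/7)]
2. After x ≤ 15: [(5,11/3) (7,0) (14,6) (15,7) (15,19/2) (8,20) (5,131/7)]
3. After y ≥ 7: [(5,7) (15,7) (15,7) (15,19/2) (8,20) (5,131/7)]
4. After y ≤ 12: [(5,12) (5,7) (15,7) (15,7) (15,19/2) (40/3,12)]
5. Canonical ring: [(5,7) (15,7) (15,19/2) (40/3,12) (5,12)]

Clipped polygon: [(5,7) (15,7) (15,19/2) (40/3,12) (5,12)]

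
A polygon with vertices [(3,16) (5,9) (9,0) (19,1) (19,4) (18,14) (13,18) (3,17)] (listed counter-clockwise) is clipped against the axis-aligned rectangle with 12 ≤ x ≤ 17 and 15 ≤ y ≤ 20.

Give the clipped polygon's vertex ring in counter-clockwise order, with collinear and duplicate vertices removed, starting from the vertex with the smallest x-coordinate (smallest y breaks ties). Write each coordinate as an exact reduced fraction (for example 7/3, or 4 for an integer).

1. After x ≥ 12: [(12,3/10) (19,1) (19,4) (18,14) (13,18) (12,179/10)]
2. After x ≤ 17: [(12,3/10) (17,4/5) (17,74/5) (13,18) (12,179/10)]
3. After y ≥ 15: [(12,15) (67/4,15) (13,18) (12,179/10)]
4. After y ≤ 20: [(12,15) (67/4,15) (13,18) (12,179/10)]
5. Canonical ring: [(12,15) (67/4,15) (13,18) (12,179/10)]

Clipped polygon: [(12,15) (67/4,15) (13,18) (12,179/10)]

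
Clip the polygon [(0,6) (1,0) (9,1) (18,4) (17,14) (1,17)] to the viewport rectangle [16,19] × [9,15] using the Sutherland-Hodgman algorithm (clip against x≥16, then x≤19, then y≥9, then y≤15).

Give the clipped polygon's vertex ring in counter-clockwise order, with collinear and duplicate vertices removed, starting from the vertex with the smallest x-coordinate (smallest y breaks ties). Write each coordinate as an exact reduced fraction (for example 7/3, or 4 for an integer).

1. After x ≥ 16: [(16,10/3) (18,4) (17,14) (16,227/16)]
2. After x ≤ 19: [(16,10/3) (18,4) (17,14) (16,227/16)]
3. After y ≥ 9: [(16,9) (35/2,9) (17,14) (16,227/16)]
4. After y ≤ 15: [(16,9) (35/2,9) (17,14) (16,227/16)]
5. Canonical ring: [(16,9) (35/2,9) (17,14) (16,227/16)]

Clipped polygon: [(16,9) (35/2,9) (17,14) (16,227/16)]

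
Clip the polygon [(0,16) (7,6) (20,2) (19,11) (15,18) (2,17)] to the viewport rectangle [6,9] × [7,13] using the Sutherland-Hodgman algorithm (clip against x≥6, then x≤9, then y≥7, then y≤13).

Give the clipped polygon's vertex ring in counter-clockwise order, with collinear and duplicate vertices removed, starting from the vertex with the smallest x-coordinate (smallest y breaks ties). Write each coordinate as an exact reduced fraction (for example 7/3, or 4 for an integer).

1. After x ≥ 6: [(6,52/7) (7,6) (20,2) (19,11) (15,18) (6,225/13)]
2. After x ≤ 9: [(6,52/7) (7,6) (9,70/13) (9,228/13) (6,225/13)]
3. After y ≥ 7: [(6,52/7) (63/10,7) (9,7) (9,228/13) (6,225/13)]
4. After y ≤ 13: [(6,13) (6,52/7) (63/10,7) (9,7) (9,13)]
5. Canonical ring: [(6,52/7) (63/10,7) (9,7) (9,13) (6,13)]

Clipped polygon: [(6,52/7) (63/10,7) (9,7) (9,13) (6,13)]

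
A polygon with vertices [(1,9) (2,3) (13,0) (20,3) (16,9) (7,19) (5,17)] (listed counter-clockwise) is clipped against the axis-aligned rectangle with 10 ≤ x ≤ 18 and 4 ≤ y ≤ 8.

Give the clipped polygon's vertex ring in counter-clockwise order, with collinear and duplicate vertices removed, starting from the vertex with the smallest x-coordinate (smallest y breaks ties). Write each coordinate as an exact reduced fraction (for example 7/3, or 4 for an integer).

Clipped polygon: [(10,4) (18,4) (18,6) (50/3,8) (10,8)]

1. After x ≥ 10: [(10,9/11) (13,0) (20,3) (16,9) (10,47/3)]
2. After x ≤ 18: [(10,9/11) (13,0) (18,15/7) (18,6) (16,9) (10,47/3)]
3. After y ≥ 4: [(10,4) (18,4) (18,6) (16,9) (10,47/3)]
4. After y ≤ 8: [(10,8) (10,4) (18,4) (18,6) (50/3,8)]
5. Canonical ring: [(10,4) (18,4) (18,6) (50/3,8) (10,8)]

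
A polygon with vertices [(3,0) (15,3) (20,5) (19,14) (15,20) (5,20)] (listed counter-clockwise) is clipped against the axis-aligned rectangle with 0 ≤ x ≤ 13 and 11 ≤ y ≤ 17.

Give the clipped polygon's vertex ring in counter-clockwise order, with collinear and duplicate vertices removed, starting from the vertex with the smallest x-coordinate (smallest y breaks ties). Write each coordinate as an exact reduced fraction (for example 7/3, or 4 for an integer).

Clipped polygon: [(41/10,11) (13,11) (13,17) (47/10,17)]

1. After x ≥ 0: [(3,0) (15,3) (20,5) (19,14) (15,20) (5,20)]
2. After x ≤ 13: [(3,0) (13,5/2) (13,20) (5,20)]
3. After y ≥ 11: [(41/10,11) (13,11) (13,20) (5,20)]
4. After y ≤ 17: [(47/10,17) (41/10,11) (13,11) (13,17)]
5. Canonical ring: [(41/10,11) (13,11) (13,17) (47/10,17)]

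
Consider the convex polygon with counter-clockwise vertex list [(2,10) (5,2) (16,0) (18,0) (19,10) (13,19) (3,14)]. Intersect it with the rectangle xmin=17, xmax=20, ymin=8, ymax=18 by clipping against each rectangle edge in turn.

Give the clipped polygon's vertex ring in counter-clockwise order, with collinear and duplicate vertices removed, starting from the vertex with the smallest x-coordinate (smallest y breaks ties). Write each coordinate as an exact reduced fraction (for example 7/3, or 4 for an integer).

1. After x ≥ 17: [(17,0) (18,0) (19,10) (17,13)]
2. After x ≤ 20: [(17,0) (18,0) (19,10) (17,13)]
3. After y ≥ 8: [(17,8) (94/5,8) (19,10) (17,13)]
4. After y ≤ 18: [(17,8) (94/5,8) (19,10) (17,13)]
5. Canonical ring: [(17,8) (94/5,8) (19,10) (17,13)]

Clipped polygon: [(17,8) (94/5,8) (19,10) (17,13)]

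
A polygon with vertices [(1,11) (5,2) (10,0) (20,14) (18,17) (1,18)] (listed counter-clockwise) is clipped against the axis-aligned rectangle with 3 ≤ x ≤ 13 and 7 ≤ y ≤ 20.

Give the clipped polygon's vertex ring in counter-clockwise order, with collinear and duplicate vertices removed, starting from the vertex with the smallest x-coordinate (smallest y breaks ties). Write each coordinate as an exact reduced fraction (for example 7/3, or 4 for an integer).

1. After x ≥ 3: [(3,13/2) (5,2) (10,0) (20,14) (18,17) (3,304/17)]
2. After x ≤ 13: [(3,13/2) (5,2) (10,0) (13,21/5) (13,294/17) (3,304/17)]
3. After y ≥ 7: [(3,7) (13,7) (13,294/17) (3,304/17)]
4. After y ≤ 20: [(3,7) (13,7) (13,294/17) (3,304/17)]
5. Canonical ring: [(3,7) (13,7) (13,294/17) (3,304/17)]

Clipped polygon: [(3,7) (13,7) (13,294/17) (3,304/17)]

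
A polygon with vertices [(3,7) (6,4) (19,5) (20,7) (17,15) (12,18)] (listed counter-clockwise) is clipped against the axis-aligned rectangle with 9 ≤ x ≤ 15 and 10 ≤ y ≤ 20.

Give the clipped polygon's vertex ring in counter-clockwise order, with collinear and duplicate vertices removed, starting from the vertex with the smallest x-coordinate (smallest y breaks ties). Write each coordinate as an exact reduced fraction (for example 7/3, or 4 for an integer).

Clipped polygon: [(9,10) (15,10) (15,81/5) (12,18) (9,43/3)]

1. After x ≥ 9: [(9,43/3) (9,55/13) (19,5) (20,7) (17,15) (12,18)]
2. After x ≤ 15: [(9,43/3) (9,55/13) (15,61/13) (15,81/5) (12,18)]
3. After y ≥ 10: [(9,43/3) (9,10) (15,10) (15,81/5) (12,18)]
4. After y ≤ 20: [(9,43/3) (9,10) (15,10) (15,81/5) (12,18)]
5. Canonical ring: [(9,10) (15,10) (15,81/5) (12,18) (9,43/3)]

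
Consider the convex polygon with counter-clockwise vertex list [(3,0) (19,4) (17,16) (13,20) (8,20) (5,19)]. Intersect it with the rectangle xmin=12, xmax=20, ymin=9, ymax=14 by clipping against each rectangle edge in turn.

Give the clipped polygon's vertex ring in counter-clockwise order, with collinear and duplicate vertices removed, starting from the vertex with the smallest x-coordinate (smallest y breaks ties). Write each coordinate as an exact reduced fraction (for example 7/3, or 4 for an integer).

Clipped polygon: [(12,9) (109/6,9) (52/3,14) (12,14)]

1. After x ≥ 12: [(12,9/4) (19,4) (17,16) (13,20) (12,20)]
2. After x ≤ 20: [(12,9/4) (19,4) (17,16) (13,20) (12,20)]
3. After y ≥ 9: [(12,9) (109/6,9) (17,16) (13,20) (12,20)]
4. After y ≤ 14: [(12,14) (12,9) (109/6,9) (52/3,14)]
5. Canonical ring: [(12,9) (109/6,9) (52/3,14) (12,14)]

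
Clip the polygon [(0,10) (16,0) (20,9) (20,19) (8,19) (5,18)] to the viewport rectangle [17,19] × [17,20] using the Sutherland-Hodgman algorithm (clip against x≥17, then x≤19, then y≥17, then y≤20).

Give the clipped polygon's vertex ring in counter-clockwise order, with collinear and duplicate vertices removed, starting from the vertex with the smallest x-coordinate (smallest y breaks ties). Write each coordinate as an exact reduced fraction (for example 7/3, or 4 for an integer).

Clipped polygon: [(17,17) (19,17) (19,19) (17,19)]

1. After x ≥ 17: [(17,9/4) (20,9) (20,19) (17,19)]
2. After x ≤ 19: [(17,9/4) (19,27/4) (19,19) (17,19)]
3. After y ≥ 17: [(17,17) (19,17) (19,19) (17,19)]
4. After y ≤ 20: [(17,17) (19,17) (19,19) (17,19)]
5. Canonical ring: [(17,17) (19,17) (19,19) (17,19)]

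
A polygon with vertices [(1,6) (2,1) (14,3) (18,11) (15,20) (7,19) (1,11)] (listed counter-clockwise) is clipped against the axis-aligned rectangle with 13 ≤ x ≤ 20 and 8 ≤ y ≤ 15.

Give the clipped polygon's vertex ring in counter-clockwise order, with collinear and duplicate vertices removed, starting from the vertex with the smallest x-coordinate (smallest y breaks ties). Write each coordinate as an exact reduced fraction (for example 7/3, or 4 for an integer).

Clipped polygon: [(13,8) (33/2,8) (18,11) (50/3,15) (13,15)]

1. After x ≥ 13: [(13,17/6) (14,3) (18,11) (15,20) (13,79/4)]
2. After x ≤ 20: [(13,17/6) (14,3) (18,11) (15,20) (13,79/4)]
3. After y ≥ 8: [(13,8) (33/2,8) (18,11) (15,20) (13,79/4)]
4. After y ≤ 15: [(13,15) (13,8) (33/2,8) (18,11) (50/3,15)]
5. Canonical ring: [(13,8) (33/2,8) (18,11) (50/3,15) (13,15)]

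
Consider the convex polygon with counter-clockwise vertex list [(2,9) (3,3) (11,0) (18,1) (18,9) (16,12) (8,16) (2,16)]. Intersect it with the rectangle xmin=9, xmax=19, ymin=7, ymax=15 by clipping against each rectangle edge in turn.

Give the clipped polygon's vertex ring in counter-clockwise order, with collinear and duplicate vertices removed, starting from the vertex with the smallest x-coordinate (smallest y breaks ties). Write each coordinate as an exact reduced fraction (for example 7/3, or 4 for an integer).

Clipped polygon: [(9,7) (18,7) (18,9) (16,12) (10,15) (9,15)]

1. After x ≥ 9: [(9,3/4) (11,0) (18,1) (18,9) (16,12) (9,31/2)]
2. After x ≤ 19: [(9,3/4) (11,0) (18,1) (18,9) (16,12) (9,31/2)]
3. After y ≥ 7: [(9,7) (18,7) (18,9) (16,12) (9,31/2)]
4. After y ≤ 15: [(9,15) (9,7) (18,7) (18,9) (16,12) (10,15)]
5. Canonical ring: [(9,7) (18,7) (18,9) (16,12) (10,15) (9,15)]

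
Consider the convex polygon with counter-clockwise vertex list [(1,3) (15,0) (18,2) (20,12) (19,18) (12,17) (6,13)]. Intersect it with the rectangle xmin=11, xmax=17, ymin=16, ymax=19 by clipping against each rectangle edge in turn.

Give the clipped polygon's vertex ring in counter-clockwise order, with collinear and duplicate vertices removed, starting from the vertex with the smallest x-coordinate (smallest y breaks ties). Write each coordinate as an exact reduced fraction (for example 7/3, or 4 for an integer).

1. After x ≥ 11: [(11,6/7) (15,0) (18,2) (20,12) (19,18) (12,17) (11,49/3)]
2. After x ≤ 17: [(11,6/7) (15,0) (17,4/3) (17,124/7) (12,17) (11,49/3)]
3. After y ≥ 16: [(11,16) (17,16) (17,124/7) (12,17) (11,49/3)]
4. After y ≤ 19: [(11,16) (17,16) (17,124/7) (12,17) (11,49/3)]
5. Canonical ring: [(11,16) (17,16) (17,124/7) (12,17) (11,49/3)]

Clipped polygon: [(11,16) (17,16) (17,124/7) (12,17) (11,49/3)]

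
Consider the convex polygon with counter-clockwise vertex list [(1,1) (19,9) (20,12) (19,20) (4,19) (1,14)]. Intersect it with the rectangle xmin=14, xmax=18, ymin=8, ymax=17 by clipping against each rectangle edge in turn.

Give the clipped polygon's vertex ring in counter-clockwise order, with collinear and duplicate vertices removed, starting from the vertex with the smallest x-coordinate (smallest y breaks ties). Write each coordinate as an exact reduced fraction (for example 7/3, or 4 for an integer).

Clipped polygon: [(14,8) (67/4,8) (18,77/9) (18,17) (14,17)]

1. After x ≥ 14: [(14,61/9) (19,9) (20,12) (19,20) (14,59/3)]
2. After x ≤ 18: [(14,61/9) (18,77/9) (18,299/15) (14,59/3)]
3. After y ≥ 8: [(14,8) (67/4,8) (18,77/9) (18,299/15) (14,59/3)]
4. After y ≤ 17: [(14,17) (14,8) (67/4,8) (18,77/9) (18,17)]
5. Canonical ring: [(14,8) (67/4,8) (18,77/9) (18,17) (14,17)]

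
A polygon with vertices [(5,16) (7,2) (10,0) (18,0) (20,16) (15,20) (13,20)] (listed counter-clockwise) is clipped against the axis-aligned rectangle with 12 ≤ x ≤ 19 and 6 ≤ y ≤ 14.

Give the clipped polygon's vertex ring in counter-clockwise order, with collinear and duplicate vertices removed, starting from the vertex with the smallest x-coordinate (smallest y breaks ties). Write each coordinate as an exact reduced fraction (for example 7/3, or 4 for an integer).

Clipped polygon: [(12,6) (75/4,6) (19,8) (19,14) (12,14)]

1. After x ≥ 12: [(12,39/2) (12,0) (18,0) (20,16) (15,20) (13,20)]
2. After x ≤ 19: [(12,39/2) (12,0) (18,0) (19,8) (19,84/5) (15,20) (13,20)]
3. After y ≥ 6: [(12,39/2) (12,6) (75/4,6) (19,8) (19,84/5) (15,20) (13,20)]
4. After y ≤ 14: [(12,14) (12,6) (75/4,6) (19,8) (19,14)]
5. Canonical ring: [(12,6) (75/4,6) (19,8) (19,14) (12,14)]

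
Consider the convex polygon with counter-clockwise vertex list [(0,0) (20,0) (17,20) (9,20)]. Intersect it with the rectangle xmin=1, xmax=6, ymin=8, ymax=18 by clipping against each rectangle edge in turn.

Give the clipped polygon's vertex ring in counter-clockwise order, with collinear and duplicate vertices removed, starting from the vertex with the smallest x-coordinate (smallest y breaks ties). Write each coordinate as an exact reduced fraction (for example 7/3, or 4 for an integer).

Clipped polygon: [(18/5,8) (6,8) (6,40/3)]

1. After x ≥ 1: [(1,20/9) (1,0) (20,0) (17,20) (9,20)]
2. After x ≤ 6: [(6,40/3) (1,20/9) (1,0) (6,0)]
3. After y ≥ 8: [(6,8) (6,40/3) (18/5,8)]
4. After y ≤ 18: [(6,8) (6,40/3) (18/5,8)]
5. Canonical ring: [(18/5,8) (6,8) (6,40/3)]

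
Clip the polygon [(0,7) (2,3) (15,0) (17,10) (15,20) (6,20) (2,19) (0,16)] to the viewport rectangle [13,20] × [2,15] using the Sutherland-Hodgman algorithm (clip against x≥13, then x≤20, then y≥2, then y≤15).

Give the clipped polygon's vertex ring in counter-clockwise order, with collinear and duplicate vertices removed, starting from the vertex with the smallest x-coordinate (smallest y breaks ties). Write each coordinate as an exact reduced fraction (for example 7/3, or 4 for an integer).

Clipped polygon: [(13,2) (77/5,2) (17,10) (16,15) (13,15)]

1. After x ≥ 13: [(13,6/13) (15,0) (17,10) (15,20) (13,20)]
2. After x ≤ 20: [(13,6/13) (15,0) (17,10) (15,20) (13,20)]
3. After y ≥ 2: [(13,2) (77/5,2) (17,10) (15,20) (13,20)]
4. After y ≤ 15: [(13,15) (13,2) (77/5,2) (17,10) (16,15)]
5. Canonical ring: [(13,2) (77/5,2) (17,10) (16,15) (13,15)]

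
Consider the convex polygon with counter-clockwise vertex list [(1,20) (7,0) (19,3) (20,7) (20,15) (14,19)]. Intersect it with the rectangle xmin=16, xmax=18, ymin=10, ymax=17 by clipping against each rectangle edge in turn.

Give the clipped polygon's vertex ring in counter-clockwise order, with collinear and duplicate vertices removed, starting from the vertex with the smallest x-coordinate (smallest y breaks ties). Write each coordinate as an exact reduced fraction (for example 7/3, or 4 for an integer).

1. After x ≥ 16: [(16,9/4) (19,3) (20,7) (20,15) (16,53/3)]
2. After x ≤ 18: [(16,9/4) (18,11/4) (18,49/3) (16,53/3)]
3. After y ≥ 10: [(16,10) (18,10) (18,49/3) (16,53/3)]
4. After y ≤ 17: [(16,17) (16,10) (18,10) (18,49/3) (17,17)]
5. Canonical ring: [(16,10) (18,10) (18,49/3) (17,17) (16,17)]

Clipped polygon: [(16,10) (18,10) (18,49/3) (17,17) (16,17)]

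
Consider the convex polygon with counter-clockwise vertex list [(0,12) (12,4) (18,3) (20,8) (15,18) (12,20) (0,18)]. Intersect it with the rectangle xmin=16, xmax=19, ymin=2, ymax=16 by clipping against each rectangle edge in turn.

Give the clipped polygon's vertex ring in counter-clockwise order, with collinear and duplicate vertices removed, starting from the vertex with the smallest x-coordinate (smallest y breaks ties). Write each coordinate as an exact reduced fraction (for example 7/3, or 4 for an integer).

Clipped polygon: [(16,10/3) (18,3) (19,11/2) (19,10) (16,16)]

1. After x ≥ 16: [(16,10/3) (18,3) (20,8) (16,16)]
2. After x ≤ 19: [(16,10/3) (18,3) (19,11/2) (19,10) (16,16)]
3. After y ≥ 2: [(16,10/3) (18,3) (19,11/2) (19,10) (16,16)]
4. After y ≤ 16: [(16,10/3) (18,3) (19,11/2) (19,10) (16,16)]
5. Canonical ring: [(16,10/3) (18,3) (19,11/2) (19,10) (16,16)]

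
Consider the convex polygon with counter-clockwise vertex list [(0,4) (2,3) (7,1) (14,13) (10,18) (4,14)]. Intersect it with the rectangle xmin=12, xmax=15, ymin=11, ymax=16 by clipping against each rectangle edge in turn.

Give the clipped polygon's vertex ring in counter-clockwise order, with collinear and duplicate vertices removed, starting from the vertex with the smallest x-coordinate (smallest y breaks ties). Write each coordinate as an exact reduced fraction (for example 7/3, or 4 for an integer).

Clipped polygon: [(12,11) (77/6,11) (14,13) (12,31/2)]

1. After x ≥ 12: [(12,67/7) (14,13) (12,31/2)]
2. After x ≤ 15: [(12,67/7) (14,13) (12,31/2)]
3. After y ≥ 11: [(12,11) (77/6,11) (14,13) (12,31/2)]
4. After y ≤ 16: [(12,11) (77/6,11) (14,13) (12,31/2)]
5. Canonical ring: [(12,11) (77/6,11) (14,13) (12,31/2)]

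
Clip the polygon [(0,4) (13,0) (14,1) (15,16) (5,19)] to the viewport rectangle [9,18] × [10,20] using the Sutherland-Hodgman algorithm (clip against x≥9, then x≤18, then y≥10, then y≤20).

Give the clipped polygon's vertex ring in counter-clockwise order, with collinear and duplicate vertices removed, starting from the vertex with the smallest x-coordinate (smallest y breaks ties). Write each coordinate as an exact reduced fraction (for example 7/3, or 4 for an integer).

Clipped polygon: [(9,10) (73/5,10) (15,16) (9,89/5)]

1. After x ≥ 9: [(9,16/13) (13,0) (14,1) (15,16) (9,89/5)]
2. After x ≤ 18: [(9,16/13) (13,0) (14,1) (15,16) (9,89/5)]
3. After y ≥ 10: [(9,10) (73/5,10) (15,16) (9,89/5)]
4. After y ≤ 20: [(9,10) (73/5,10) (15,16) (9,89/5)]
5. Canonical ring: [(9,10) (73/5,10) (15,16) (9,89/5)]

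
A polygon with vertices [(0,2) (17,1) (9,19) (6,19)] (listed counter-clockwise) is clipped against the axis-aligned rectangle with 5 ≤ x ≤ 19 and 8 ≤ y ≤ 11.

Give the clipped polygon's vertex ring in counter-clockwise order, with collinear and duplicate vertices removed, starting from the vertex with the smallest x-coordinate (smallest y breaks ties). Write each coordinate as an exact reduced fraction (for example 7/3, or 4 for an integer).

1. After x ≥ 5: [(5,97/6) (5,29/17) (17,1) (9,19) (6,19)]
2. After x ≤ 19: [(5,97/6) (5,29/17) (17,1) (9,19) (6,19)]
3. After y ≥ 8: [(5,97/6) (5,8) (125/9,8) (9,19) (6,19)]
4. After y ≤ 11: [(5,11) (5,8) (125/9,8) (113/9,11)]
5. Canonical ring: [(5,8) (125/9,8) (113/9,11) (5,11)]

Clipped polygon: [(5,8) (125/9,8) (113/9,11) (5,11)]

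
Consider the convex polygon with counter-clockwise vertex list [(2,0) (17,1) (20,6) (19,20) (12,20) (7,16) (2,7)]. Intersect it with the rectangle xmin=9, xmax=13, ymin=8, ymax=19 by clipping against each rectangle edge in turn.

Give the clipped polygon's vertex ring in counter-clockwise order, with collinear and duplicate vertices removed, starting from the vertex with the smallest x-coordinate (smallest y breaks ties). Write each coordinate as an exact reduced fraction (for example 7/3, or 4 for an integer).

1. After x ≥ 9: [(9,7/15) (17,1) (20,6) (19,20) (12,20) (9,88/5)]
2. After x ≤ 13: [(9,7/15) (13,11/15) (13,20) (12,20) (9,88/5)]
3. After y ≥ 8: [(9,8) (13,8) (13,20) (12,20) (9,88/5)]
4. After y ≤ 19: [(9,8) (13,8) (13,19) (43/4,19) (9,88/5)]
5. Canonical ring: [(9,8) (13,8) (13,19) (43/4,19) (9,88/5)]

Clipped polygon: [(9,8) (13,8) (13,19) (43/4,19) (9,88/5)]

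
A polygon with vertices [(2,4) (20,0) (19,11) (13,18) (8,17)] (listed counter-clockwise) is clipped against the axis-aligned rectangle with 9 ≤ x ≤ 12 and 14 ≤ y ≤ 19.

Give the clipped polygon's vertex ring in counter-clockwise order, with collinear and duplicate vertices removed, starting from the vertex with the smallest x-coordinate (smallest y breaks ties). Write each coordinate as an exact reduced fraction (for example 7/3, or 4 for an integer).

1. After x ≥ 9: [(9,22/9) (20,0) (19,11) (13,18) (9,86/5)]
2. After x ≤ 12: [(9,22/9) (12,16/9) (12,89/5) (9,86/5)]
3. After y ≥ 14: [(9,14) (12,14) (12,89/5) (9,86/5)]
4. After y ≤ 19: [(9,14) (12,14) (12,89/5) (9,86/5)]
5. Canonical ring: [(9,14) (12,14) (12,89/5) (9,86/5)]

Clipped polygon: [(9,14) (12,14) (12,89/5) (9,86/5)]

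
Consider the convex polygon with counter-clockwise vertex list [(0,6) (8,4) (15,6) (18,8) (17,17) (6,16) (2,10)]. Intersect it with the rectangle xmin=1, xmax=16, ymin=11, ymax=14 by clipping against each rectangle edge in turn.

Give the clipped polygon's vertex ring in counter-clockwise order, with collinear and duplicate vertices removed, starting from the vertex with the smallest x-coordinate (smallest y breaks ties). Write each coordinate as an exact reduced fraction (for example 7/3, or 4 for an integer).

Clipped polygon: [(8/3,11) (16,11) (16,14) (14/3,14)]

1. After x ≥ 1: [(1,8) (1,23/4) (8,4) (15,6) (18,8) (17,17) (6,16) (2,10)]
2. After x ≤ 16: [(1,8) (1,23/4) (8,4) (15,6) (16,20/3) (16,186/11) (6,16) (2,10)]
3. After y ≥ 11: [(16,11) (16,186/11) (6,16) (8/3,11)]
4. After y ≤ 14: [(16,11) (16,14) (14/3,14) (8/3,11)]
5. Canonical ring: [(8/3,11) (16,11) (16,14) (14/3,14)]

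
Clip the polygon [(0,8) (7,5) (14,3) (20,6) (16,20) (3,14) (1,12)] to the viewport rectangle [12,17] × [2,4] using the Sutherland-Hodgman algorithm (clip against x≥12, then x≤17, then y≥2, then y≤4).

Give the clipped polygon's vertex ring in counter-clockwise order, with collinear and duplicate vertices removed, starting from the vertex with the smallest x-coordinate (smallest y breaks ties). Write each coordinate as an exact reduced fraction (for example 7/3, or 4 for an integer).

1. After x ≥ 12: [(12,25/7) (14,3) (20,6) (16,20) (12,236/13)]
2. After x ≤ 17: [(12,25/7) (14,3) (17,9/2) (17,33/2) (16,20) (12,236/13)]
3. After y ≥ 2: [(12,25/7) (14,3) (17,9/2) (17,33/2) (16,20) (12,236/13)]
4. After y ≤ 4: [(12,4) (12,25/7) (14,3) (16,4)]
5. Canonical ring: [(12,25/7) (14,3) (16,4) (12,4)]

Clipped polygon: [(12,25/7) (14,3) (16,4) (12,4)]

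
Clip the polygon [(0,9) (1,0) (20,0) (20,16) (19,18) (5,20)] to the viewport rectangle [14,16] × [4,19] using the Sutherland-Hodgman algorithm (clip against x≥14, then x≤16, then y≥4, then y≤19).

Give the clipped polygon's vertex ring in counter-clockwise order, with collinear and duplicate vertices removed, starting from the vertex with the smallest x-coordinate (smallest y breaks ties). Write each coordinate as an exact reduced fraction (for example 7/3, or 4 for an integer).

1. After x ≥ 14: [(14,0) (20,0) (20,16) (19,18) (14,131/7)]
2. After x ≤ 16: [(14,0) (16,0) (16,129/7) (14,131/7)]
3. After y ≥ 4: [(14,4) (16,4) (16,129/7) (14,131/7)]
4. After y ≤ 19: [(14,4) (16,4) (16,129/7) (14,131/7)]
5. Canonical ring: [(14,4) (16,4) (16,129/7) (14,131/7)]

Clipped polygon: [(14,4) (16,4) (16,129/7) (14,131/7)]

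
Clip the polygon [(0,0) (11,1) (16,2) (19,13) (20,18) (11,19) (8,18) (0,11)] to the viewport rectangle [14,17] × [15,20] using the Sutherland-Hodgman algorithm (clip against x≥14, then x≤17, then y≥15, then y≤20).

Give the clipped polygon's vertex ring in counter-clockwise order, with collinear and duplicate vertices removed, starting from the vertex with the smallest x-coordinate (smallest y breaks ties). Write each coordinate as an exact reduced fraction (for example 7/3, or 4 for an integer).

Clipped polygon: [(14,15) (17,15) (17,55/3) (14,56/3)]

1. After x ≥ 14: [(14,8/5) (16,2) (19,13) (20,18) (14,56/3)]
2. After x ≤ 17: [(14,8/5) (16,2) (17,17/3) (17,55/3) (14,56/3)]
3. After y ≥ 15: [(14,15) (17,15) (17,55/3) (14,56/3)]
4. After y ≤ 20: [(14,15) (17,15) (17,55/3) (14,56/3)]
5. Canonical ring: [(14,15) (17,15) (17,55/3) (14,56/3)]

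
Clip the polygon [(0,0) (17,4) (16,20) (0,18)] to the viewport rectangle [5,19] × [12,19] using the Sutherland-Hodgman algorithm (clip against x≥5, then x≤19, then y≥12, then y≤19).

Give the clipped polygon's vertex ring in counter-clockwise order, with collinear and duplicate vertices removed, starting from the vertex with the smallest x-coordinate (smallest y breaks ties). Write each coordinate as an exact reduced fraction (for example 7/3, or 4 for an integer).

1. After x ≥ 5: [(5,20/17) (17,4) (16,20) (5,149/8)]
2. After x ≤ 19: [(5,20/17) (17,4) (16,20) (5,149/8)]
3. After y ≥ 12: [(5,12) (33/2,12) (16,20) (5,149/8)]
4. After y ≤ 19: [(5,12) (33/2,12) (257/16,19) (8,19) (5,149/8)]
5. Canonical ring: [(5,12) (33/2,12) (257/16,19) (8,19) (5,149/8)]

Clipped polygon: [(5,12) (33/2,12) (257/16,19) (8,19) (5,149/8)]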